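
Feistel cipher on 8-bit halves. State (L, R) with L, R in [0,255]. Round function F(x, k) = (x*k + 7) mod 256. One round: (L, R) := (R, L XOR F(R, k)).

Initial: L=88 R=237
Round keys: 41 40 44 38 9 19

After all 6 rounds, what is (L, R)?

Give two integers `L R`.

Answer: 121 65

Derivation:
Round 1 (k=41): L=237 R=164
Round 2 (k=40): L=164 R=74
Round 3 (k=44): L=74 R=27
Round 4 (k=38): L=27 R=67
Round 5 (k=9): L=67 R=121
Round 6 (k=19): L=121 R=65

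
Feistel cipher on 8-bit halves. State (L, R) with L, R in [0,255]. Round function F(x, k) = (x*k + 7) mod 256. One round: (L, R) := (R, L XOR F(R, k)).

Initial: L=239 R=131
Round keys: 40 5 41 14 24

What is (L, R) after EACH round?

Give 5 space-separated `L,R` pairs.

Round 1 (k=40): L=131 R=144
Round 2 (k=5): L=144 R=84
Round 3 (k=41): L=84 R=235
Round 4 (k=14): L=235 R=181
Round 5 (k=24): L=181 R=20

Answer: 131,144 144,84 84,235 235,181 181,20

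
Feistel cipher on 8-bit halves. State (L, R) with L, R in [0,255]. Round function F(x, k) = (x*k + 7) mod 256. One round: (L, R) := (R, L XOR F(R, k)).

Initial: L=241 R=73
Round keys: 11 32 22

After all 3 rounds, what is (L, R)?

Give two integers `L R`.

Round 1 (k=11): L=73 R=219
Round 2 (k=32): L=219 R=46
Round 3 (k=22): L=46 R=32

Answer: 46 32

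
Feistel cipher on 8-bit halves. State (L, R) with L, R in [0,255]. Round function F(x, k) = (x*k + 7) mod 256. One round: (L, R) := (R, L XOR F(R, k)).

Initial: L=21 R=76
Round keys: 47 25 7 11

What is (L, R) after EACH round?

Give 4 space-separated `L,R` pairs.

Round 1 (k=47): L=76 R=238
Round 2 (k=25): L=238 R=9
Round 3 (k=7): L=9 R=168
Round 4 (k=11): L=168 R=54

Answer: 76,238 238,9 9,168 168,54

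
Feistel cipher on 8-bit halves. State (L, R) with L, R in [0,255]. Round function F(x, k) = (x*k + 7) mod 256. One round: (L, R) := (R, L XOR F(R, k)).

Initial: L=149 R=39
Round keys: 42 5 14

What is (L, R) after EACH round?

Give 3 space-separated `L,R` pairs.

Round 1 (k=42): L=39 R=248
Round 2 (k=5): L=248 R=248
Round 3 (k=14): L=248 R=111

Answer: 39,248 248,248 248,111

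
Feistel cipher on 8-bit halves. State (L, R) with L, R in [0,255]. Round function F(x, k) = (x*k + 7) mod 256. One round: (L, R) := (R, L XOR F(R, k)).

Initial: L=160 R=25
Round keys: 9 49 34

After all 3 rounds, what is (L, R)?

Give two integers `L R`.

Round 1 (k=9): L=25 R=72
Round 2 (k=49): L=72 R=214
Round 3 (k=34): L=214 R=59

Answer: 214 59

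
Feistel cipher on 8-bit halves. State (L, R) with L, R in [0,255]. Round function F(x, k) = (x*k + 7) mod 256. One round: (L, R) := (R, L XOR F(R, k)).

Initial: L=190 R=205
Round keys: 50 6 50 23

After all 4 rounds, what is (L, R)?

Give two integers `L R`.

Round 1 (k=50): L=205 R=175
Round 2 (k=6): L=175 R=236
Round 3 (k=50): L=236 R=176
Round 4 (k=23): L=176 R=59

Answer: 176 59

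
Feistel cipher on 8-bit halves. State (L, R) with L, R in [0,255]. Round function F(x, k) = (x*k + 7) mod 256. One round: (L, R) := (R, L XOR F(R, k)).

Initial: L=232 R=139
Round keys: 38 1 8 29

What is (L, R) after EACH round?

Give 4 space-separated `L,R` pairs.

Answer: 139,65 65,195 195,94 94,110

Derivation:
Round 1 (k=38): L=139 R=65
Round 2 (k=1): L=65 R=195
Round 3 (k=8): L=195 R=94
Round 4 (k=29): L=94 R=110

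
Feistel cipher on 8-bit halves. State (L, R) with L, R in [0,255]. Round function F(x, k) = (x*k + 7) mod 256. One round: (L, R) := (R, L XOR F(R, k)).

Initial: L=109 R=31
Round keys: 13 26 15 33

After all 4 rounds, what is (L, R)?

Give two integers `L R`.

Answer: 210 27

Derivation:
Round 1 (k=13): L=31 R=247
Round 2 (k=26): L=247 R=2
Round 3 (k=15): L=2 R=210
Round 4 (k=33): L=210 R=27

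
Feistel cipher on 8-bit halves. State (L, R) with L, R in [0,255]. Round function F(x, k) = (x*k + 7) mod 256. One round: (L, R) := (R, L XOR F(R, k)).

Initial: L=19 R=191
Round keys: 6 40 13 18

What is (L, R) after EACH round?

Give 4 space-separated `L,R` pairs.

Round 1 (k=6): L=191 R=146
Round 2 (k=40): L=146 R=104
Round 3 (k=13): L=104 R=221
Round 4 (k=18): L=221 R=249

Answer: 191,146 146,104 104,221 221,249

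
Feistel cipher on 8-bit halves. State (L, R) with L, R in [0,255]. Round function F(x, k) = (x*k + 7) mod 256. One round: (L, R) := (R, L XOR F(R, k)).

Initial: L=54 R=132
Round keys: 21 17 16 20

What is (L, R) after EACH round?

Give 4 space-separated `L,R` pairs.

Answer: 132,237 237,64 64,234 234,15

Derivation:
Round 1 (k=21): L=132 R=237
Round 2 (k=17): L=237 R=64
Round 3 (k=16): L=64 R=234
Round 4 (k=20): L=234 R=15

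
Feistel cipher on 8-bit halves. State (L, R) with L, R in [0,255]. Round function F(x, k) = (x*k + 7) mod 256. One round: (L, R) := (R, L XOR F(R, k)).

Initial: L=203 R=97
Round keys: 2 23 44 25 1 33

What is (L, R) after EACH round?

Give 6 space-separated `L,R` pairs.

Answer: 97,2 2,84 84,117 117,32 32,82 82,185

Derivation:
Round 1 (k=2): L=97 R=2
Round 2 (k=23): L=2 R=84
Round 3 (k=44): L=84 R=117
Round 4 (k=25): L=117 R=32
Round 5 (k=1): L=32 R=82
Round 6 (k=33): L=82 R=185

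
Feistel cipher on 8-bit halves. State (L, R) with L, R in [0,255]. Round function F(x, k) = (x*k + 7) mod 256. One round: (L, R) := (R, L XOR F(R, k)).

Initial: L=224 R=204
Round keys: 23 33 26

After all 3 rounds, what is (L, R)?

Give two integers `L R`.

Answer: 238 136

Derivation:
Round 1 (k=23): L=204 R=187
Round 2 (k=33): L=187 R=238
Round 3 (k=26): L=238 R=136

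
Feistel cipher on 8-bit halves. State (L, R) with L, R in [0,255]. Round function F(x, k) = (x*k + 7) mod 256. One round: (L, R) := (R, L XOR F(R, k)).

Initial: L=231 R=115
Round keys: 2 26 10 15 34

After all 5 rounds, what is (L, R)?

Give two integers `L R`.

Round 1 (k=2): L=115 R=10
Round 2 (k=26): L=10 R=120
Round 3 (k=10): L=120 R=189
Round 4 (k=15): L=189 R=98
Round 5 (k=34): L=98 R=182

Answer: 98 182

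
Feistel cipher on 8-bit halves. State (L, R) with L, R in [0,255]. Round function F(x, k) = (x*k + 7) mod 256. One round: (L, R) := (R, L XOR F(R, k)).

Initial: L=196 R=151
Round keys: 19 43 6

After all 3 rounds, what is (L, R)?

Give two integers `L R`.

Round 1 (k=19): L=151 R=248
Round 2 (k=43): L=248 R=56
Round 3 (k=6): L=56 R=175

Answer: 56 175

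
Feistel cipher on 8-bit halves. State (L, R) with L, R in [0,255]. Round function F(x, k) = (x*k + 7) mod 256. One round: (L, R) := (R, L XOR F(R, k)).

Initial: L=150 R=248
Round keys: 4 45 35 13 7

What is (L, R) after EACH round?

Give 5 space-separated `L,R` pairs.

Answer: 248,113 113,28 28,170 170,181 181,80

Derivation:
Round 1 (k=4): L=248 R=113
Round 2 (k=45): L=113 R=28
Round 3 (k=35): L=28 R=170
Round 4 (k=13): L=170 R=181
Round 5 (k=7): L=181 R=80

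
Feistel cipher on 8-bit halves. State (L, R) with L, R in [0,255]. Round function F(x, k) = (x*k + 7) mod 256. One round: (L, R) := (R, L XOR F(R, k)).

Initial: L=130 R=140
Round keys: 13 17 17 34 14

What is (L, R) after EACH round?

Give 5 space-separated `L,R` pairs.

Round 1 (k=13): L=140 R=161
Round 2 (k=17): L=161 R=52
Round 3 (k=17): L=52 R=218
Round 4 (k=34): L=218 R=207
Round 5 (k=14): L=207 R=131

Answer: 140,161 161,52 52,218 218,207 207,131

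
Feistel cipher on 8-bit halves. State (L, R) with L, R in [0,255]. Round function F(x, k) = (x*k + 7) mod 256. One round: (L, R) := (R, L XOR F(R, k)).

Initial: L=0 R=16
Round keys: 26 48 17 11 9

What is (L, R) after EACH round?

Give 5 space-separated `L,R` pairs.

Answer: 16,167 167,71 71,25 25,93 93,85

Derivation:
Round 1 (k=26): L=16 R=167
Round 2 (k=48): L=167 R=71
Round 3 (k=17): L=71 R=25
Round 4 (k=11): L=25 R=93
Round 5 (k=9): L=93 R=85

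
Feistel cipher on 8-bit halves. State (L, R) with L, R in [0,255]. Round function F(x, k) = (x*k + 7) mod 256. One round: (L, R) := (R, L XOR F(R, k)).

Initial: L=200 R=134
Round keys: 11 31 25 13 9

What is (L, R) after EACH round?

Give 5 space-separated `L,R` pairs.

Answer: 134,1 1,160 160,166 166,213 213,34

Derivation:
Round 1 (k=11): L=134 R=1
Round 2 (k=31): L=1 R=160
Round 3 (k=25): L=160 R=166
Round 4 (k=13): L=166 R=213
Round 5 (k=9): L=213 R=34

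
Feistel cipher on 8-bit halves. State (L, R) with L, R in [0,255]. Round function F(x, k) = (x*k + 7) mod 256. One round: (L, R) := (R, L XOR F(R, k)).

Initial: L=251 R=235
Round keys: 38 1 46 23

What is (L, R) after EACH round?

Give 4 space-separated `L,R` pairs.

Answer: 235,18 18,242 242,145 145,252

Derivation:
Round 1 (k=38): L=235 R=18
Round 2 (k=1): L=18 R=242
Round 3 (k=46): L=242 R=145
Round 4 (k=23): L=145 R=252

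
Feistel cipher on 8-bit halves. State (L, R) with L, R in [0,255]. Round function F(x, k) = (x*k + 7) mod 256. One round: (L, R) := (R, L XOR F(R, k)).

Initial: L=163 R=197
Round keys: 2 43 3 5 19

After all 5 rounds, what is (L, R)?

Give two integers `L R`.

Answer: 160 42

Derivation:
Round 1 (k=2): L=197 R=50
Round 2 (k=43): L=50 R=168
Round 3 (k=3): L=168 R=205
Round 4 (k=5): L=205 R=160
Round 5 (k=19): L=160 R=42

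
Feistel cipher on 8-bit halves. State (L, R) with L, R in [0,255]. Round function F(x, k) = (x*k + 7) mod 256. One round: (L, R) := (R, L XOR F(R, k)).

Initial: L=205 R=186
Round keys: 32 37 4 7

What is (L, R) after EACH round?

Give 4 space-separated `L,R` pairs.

Answer: 186,138 138,67 67,153 153,117

Derivation:
Round 1 (k=32): L=186 R=138
Round 2 (k=37): L=138 R=67
Round 3 (k=4): L=67 R=153
Round 4 (k=7): L=153 R=117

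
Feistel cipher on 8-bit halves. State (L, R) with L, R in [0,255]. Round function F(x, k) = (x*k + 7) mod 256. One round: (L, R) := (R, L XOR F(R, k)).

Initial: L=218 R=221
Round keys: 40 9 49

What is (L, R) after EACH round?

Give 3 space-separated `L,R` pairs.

Answer: 221,85 85,217 217,197

Derivation:
Round 1 (k=40): L=221 R=85
Round 2 (k=9): L=85 R=217
Round 3 (k=49): L=217 R=197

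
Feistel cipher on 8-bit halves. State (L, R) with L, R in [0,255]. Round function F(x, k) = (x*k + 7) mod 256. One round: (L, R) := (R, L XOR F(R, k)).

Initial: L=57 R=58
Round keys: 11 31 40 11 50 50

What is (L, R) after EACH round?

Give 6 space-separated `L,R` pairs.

Answer: 58,188 188,241 241,19 19,41 41,26 26,50

Derivation:
Round 1 (k=11): L=58 R=188
Round 2 (k=31): L=188 R=241
Round 3 (k=40): L=241 R=19
Round 4 (k=11): L=19 R=41
Round 5 (k=50): L=41 R=26
Round 6 (k=50): L=26 R=50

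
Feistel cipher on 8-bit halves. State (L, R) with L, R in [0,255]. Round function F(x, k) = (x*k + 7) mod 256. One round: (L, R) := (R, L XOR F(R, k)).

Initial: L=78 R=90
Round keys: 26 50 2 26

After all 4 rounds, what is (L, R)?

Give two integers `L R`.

Round 1 (k=26): L=90 R=101
Round 2 (k=50): L=101 R=155
Round 3 (k=2): L=155 R=88
Round 4 (k=26): L=88 R=108

Answer: 88 108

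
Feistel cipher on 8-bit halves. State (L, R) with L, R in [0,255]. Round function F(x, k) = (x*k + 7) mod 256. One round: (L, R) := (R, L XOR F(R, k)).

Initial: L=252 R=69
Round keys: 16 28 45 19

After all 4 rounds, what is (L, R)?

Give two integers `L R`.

Round 1 (k=16): L=69 R=171
Round 2 (k=28): L=171 R=254
Round 3 (k=45): L=254 R=6
Round 4 (k=19): L=6 R=135

Answer: 6 135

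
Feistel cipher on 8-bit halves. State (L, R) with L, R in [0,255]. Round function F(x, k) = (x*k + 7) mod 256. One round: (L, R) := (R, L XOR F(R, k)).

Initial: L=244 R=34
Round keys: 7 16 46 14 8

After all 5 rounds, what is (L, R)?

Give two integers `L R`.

Answer: 154 91

Derivation:
Round 1 (k=7): L=34 R=1
Round 2 (k=16): L=1 R=53
Round 3 (k=46): L=53 R=140
Round 4 (k=14): L=140 R=154
Round 5 (k=8): L=154 R=91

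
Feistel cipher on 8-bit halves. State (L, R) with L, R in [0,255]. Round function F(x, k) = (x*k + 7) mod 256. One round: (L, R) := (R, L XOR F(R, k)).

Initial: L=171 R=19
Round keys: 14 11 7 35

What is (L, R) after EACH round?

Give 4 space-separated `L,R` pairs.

Round 1 (k=14): L=19 R=186
Round 2 (k=11): L=186 R=22
Round 3 (k=7): L=22 R=27
Round 4 (k=35): L=27 R=174

Answer: 19,186 186,22 22,27 27,174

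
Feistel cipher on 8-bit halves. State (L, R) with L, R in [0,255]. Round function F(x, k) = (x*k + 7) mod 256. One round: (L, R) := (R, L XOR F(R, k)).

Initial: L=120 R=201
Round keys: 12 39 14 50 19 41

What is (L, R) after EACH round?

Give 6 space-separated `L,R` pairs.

Answer: 201,11 11,125 125,214 214,174 174,39 39,232

Derivation:
Round 1 (k=12): L=201 R=11
Round 2 (k=39): L=11 R=125
Round 3 (k=14): L=125 R=214
Round 4 (k=50): L=214 R=174
Round 5 (k=19): L=174 R=39
Round 6 (k=41): L=39 R=232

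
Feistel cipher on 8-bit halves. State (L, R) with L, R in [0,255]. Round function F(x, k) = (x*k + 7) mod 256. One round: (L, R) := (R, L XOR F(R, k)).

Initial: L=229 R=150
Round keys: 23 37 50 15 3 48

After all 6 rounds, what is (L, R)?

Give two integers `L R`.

Round 1 (k=23): L=150 R=100
Round 2 (k=37): L=100 R=237
Round 3 (k=50): L=237 R=53
Round 4 (k=15): L=53 R=207
Round 5 (k=3): L=207 R=65
Round 6 (k=48): L=65 R=248

Answer: 65 248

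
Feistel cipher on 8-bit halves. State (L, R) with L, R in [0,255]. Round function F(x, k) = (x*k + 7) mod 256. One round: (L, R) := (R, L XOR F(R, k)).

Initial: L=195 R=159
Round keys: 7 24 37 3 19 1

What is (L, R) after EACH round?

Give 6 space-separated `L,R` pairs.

Round 1 (k=7): L=159 R=163
Round 2 (k=24): L=163 R=208
Round 3 (k=37): L=208 R=180
Round 4 (k=3): L=180 R=243
Round 5 (k=19): L=243 R=164
Round 6 (k=1): L=164 R=88

Answer: 159,163 163,208 208,180 180,243 243,164 164,88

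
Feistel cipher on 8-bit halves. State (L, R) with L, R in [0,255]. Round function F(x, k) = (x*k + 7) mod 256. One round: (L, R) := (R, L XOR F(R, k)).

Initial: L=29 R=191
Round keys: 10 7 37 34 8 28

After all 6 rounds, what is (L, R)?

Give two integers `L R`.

Round 1 (k=10): L=191 R=96
Round 2 (k=7): L=96 R=24
Round 3 (k=37): L=24 R=31
Round 4 (k=34): L=31 R=61
Round 5 (k=8): L=61 R=240
Round 6 (k=28): L=240 R=122

Answer: 240 122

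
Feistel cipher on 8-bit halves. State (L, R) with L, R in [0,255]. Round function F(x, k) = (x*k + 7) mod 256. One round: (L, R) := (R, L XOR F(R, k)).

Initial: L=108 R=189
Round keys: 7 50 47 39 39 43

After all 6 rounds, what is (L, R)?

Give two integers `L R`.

Answer: 54 207

Derivation:
Round 1 (k=7): L=189 R=94
Round 2 (k=50): L=94 R=222
Round 3 (k=47): L=222 R=151
Round 4 (k=39): L=151 R=214
Round 5 (k=39): L=214 R=54
Round 6 (k=43): L=54 R=207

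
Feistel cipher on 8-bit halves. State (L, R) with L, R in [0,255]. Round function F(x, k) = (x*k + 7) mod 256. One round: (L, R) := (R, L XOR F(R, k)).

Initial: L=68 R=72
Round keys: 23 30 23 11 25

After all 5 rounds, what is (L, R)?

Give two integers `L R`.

Round 1 (k=23): L=72 R=59
Round 2 (k=30): L=59 R=185
Round 3 (k=23): L=185 R=157
Round 4 (k=11): L=157 R=127
Round 5 (k=25): L=127 R=243

Answer: 127 243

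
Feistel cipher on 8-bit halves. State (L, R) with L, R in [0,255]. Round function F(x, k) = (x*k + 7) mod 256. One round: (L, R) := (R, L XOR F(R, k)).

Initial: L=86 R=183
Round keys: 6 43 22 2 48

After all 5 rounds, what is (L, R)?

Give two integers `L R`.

Round 1 (k=6): L=183 R=7
Round 2 (k=43): L=7 R=131
Round 3 (k=22): L=131 R=78
Round 4 (k=2): L=78 R=32
Round 5 (k=48): L=32 R=73

Answer: 32 73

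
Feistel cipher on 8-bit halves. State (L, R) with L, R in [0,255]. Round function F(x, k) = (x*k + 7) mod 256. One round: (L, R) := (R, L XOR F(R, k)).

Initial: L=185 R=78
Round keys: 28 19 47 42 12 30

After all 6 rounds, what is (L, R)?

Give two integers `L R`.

Round 1 (k=28): L=78 R=54
Round 2 (k=19): L=54 R=71
Round 3 (k=47): L=71 R=38
Round 4 (k=42): L=38 R=4
Round 5 (k=12): L=4 R=17
Round 6 (k=30): L=17 R=1

Answer: 17 1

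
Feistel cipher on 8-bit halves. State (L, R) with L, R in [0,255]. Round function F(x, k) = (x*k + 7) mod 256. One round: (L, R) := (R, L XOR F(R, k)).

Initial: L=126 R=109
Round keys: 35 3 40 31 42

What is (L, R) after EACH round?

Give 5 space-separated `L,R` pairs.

Answer: 109,144 144,218 218,135 135,186 186,12

Derivation:
Round 1 (k=35): L=109 R=144
Round 2 (k=3): L=144 R=218
Round 3 (k=40): L=218 R=135
Round 4 (k=31): L=135 R=186
Round 5 (k=42): L=186 R=12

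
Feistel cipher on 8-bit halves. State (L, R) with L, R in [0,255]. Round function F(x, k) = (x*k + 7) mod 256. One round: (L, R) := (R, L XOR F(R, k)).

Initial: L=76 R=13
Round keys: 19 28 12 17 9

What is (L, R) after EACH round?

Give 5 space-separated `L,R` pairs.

Round 1 (k=19): L=13 R=178
Round 2 (k=28): L=178 R=114
Round 3 (k=12): L=114 R=237
Round 4 (k=17): L=237 R=182
Round 5 (k=9): L=182 R=128

Answer: 13,178 178,114 114,237 237,182 182,128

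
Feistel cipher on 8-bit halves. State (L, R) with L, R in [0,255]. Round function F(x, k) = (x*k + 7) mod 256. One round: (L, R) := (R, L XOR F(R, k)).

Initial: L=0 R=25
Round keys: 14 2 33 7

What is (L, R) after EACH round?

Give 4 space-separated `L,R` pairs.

Round 1 (k=14): L=25 R=101
Round 2 (k=2): L=101 R=200
Round 3 (k=33): L=200 R=170
Round 4 (k=7): L=170 R=101

Answer: 25,101 101,200 200,170 170,101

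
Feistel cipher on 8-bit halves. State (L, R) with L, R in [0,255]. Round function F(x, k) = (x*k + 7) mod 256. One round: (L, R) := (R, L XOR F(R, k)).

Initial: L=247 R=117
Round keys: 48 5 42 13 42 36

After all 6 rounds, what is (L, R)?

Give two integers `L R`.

Round 1 (k=48): L=117 R=0
Round 2 (k=5): L=0 R=114
Round 3 (k=42): L=114 R=187
Round 4 (k=13): L=187 R=244
Round 5 (k=42): L=244 R=180
Round 6 (k=36): L=180 R=163

Answer: 180 163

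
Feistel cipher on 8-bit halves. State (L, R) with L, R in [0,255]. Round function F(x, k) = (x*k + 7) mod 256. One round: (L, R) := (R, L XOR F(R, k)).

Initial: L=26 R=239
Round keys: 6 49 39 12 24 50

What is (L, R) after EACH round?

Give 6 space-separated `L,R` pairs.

Round 1 (k=6): L=239 R=187
Round 2 (k=49): L=187 R=61
Round 3 (k=39): L=61 R=233
Round 4 (k=12): L=233 R=206
Round 5 (k=24): L=206 R=190
Round 6 (k=50): L=190 R=237

Answer: 239,187 187,61 61,233 233,206 206,190 190,237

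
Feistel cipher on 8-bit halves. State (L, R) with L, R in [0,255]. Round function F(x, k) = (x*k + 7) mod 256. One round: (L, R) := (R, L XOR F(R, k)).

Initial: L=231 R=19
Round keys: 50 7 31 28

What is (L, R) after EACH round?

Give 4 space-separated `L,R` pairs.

Round 1 (k=50): L=19 R=90
Round 2 (k=7): L=90 R=110
Round 3 (k=31): L=110 R=3
Round 4 (k=28): L=3 R=53

Answer: 19,90 90,110 110,3 3,53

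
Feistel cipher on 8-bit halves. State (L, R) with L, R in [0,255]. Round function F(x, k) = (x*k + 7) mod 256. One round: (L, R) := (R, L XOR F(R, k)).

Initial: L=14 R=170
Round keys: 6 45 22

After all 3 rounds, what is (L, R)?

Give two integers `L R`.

Answer: 250 142

Derivation:
Round 1 (k=6): L=170 R=13
Round 2 (k=45): L=13 R=250
Round 3 (k=22): L=250 R=142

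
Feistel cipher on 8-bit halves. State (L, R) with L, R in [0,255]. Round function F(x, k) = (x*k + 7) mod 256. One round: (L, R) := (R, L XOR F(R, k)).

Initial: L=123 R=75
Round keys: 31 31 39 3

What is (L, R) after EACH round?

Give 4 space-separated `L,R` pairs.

Round 1 (k=31): L=75 R=103
Round 2 (k=31): L=103 R=203
Round 3 (k=39): L=203 R=147
Round 4 (k=3): L=147 R=11

Answer: 75,103 103,203 203,147 147,11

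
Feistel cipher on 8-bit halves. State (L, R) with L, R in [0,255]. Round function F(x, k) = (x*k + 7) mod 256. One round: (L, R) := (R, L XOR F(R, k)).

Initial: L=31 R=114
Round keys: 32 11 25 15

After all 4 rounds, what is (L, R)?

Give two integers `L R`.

Round 1 (k=32): L=114 R=88
Round 2 (k=11): L=88 R=189
Round 3 (k=25): L=189 R=36
Round 4 (k=15): L=36 R=158

Answer: 36 158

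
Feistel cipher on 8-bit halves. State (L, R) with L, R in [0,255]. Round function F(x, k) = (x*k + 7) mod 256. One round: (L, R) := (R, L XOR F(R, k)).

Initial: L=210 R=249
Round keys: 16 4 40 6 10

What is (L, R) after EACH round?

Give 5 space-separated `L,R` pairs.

Round 1 (k=16): L=249 R=69
Round 2 (k=4): L=69 R=226
Round 3 (k=40): L=226 R=18
Round 4 (k=6): L=18 R=145
Round 5 (k=10): L=145 R=163

Answer: 249,69 69,226 226,18 18,145 145,163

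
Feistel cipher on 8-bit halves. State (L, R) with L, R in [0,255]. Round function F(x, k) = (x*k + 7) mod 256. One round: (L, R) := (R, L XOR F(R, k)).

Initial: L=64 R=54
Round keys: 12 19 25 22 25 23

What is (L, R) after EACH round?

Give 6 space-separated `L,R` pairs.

Round 1 (k=12): L=54 R=207
Round 2 (k=19): L=207 R=82
Round 3 (k=25): L=82 R=198
Round 4 (k=22): L=198 R=89
Round 5 (k=25): L=89 R=126
Round 6 (k=23): L=126 R=0

Answer: 54,207 207,82 82,198 198,89 89,126 126,0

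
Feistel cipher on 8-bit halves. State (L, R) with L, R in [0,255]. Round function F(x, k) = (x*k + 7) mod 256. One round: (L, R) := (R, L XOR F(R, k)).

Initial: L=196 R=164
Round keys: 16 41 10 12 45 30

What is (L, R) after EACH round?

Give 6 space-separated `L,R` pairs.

Round 1 (k=16): L=164 R=131
Round 2 (k=41): L=131 R=166
Round 3 (k=10): L=166 R=0
Round 4 (k=12): L=0 R=161
Round 5 (k=45): L=161 R=84
Round 6 (k=30): L=84 R=126

Answer: 164,131 131,166 166,0 0,161 161,84 84,126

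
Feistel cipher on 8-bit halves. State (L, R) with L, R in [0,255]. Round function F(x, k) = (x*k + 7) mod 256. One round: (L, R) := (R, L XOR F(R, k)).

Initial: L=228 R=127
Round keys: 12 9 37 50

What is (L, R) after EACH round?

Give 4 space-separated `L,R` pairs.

Answer: 127,31 31,97 97,19 19,220

Derivation:
Round 1 (k=12): L=127 R=31
Round 2 (k=9): L=31 R=97
Round 3 (k=37): L=97 R=19
Round 4 (k=50): L=19 R=220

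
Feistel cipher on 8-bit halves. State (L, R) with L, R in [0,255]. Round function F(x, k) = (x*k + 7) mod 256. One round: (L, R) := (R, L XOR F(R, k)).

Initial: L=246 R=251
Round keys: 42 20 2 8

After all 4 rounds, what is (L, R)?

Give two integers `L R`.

Round 1 (k=42): L=251 R=195
Round 2 (k=20): L=195 R=184
Round 3 (k=2): L=184 R=180
Round 4 (k=8): L=180 R=31

Answer: 180 31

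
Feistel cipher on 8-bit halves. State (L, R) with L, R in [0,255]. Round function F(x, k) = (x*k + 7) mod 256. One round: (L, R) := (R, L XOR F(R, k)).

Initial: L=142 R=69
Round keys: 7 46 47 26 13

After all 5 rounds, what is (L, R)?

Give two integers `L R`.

Round 1 (k=7): L=69 R=100
Round 2 (k=46): L=100 R=186
Round 3 (k=47): L=186 R=73
Round 4 (k=26): L=73 R=203
Round 5 (k=13): L=203 R=31

Answer: 203 31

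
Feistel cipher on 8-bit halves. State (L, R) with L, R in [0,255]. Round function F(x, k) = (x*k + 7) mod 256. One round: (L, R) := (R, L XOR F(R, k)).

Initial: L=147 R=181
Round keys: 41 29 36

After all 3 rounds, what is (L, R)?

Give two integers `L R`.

Round 1 (k=41): L=181 R=151
Round 2 (k=29): L=151 R=151
Round 3 (k=36): L=151 R=212

Answer: 151 212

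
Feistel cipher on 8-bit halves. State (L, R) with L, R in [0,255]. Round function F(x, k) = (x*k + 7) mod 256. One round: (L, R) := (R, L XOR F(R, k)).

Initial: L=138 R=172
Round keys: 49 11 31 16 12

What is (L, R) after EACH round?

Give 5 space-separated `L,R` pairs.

Round 1 (k=49): L=172 R=121
Round 2 (k=11): L=121 R=150
Round 3 (k=31): L=150 R=72
Round 4 (k=16): L=72 R=17
Round 5 (k=12): L=17 R=155

Answer: 172,121 121,150 150,72 72,17 17,155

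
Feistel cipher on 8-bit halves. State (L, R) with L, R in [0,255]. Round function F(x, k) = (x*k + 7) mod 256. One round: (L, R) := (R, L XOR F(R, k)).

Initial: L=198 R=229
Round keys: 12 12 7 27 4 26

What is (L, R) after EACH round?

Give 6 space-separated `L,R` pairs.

Round 1 (k=12): L=229 R=5
Round 2 (k=12): L=5 R=166
Round 3 (k=7): L=166 R=148
Round 4 (k=27): L=148 R=5
Round 5 (k=4): L=5 R=143
Round 6 (k=26): L=143 R=136

Answer: 229,5 5,166 166,148 148,5 5,143 143,136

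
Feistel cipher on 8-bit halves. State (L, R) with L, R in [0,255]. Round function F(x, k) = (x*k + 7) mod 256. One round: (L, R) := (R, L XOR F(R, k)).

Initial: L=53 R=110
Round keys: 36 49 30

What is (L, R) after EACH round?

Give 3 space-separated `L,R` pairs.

Round 1 (k=36): L=110 R=74
Round 2 (k=49): L=74 R=95
Round 3 (k=30): L=95 R=99

Answer: 110,74 74,95 95,99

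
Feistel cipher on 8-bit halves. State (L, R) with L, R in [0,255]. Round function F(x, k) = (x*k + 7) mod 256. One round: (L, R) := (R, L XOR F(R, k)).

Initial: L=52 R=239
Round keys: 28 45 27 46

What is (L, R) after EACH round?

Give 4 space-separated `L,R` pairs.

Answer: 239,31 31,149 149,161 161,96

Derivation:
Round 1 (k=28): L=239 R=31
Round 2 (k=45): L=31 R=149
Round 3 (k=27): L=149 R=161
Round 4 (k=46): L=161 R=96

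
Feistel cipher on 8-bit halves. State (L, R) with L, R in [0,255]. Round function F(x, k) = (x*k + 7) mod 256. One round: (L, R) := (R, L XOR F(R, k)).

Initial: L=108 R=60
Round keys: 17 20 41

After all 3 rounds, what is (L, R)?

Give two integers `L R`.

Answer: 143 129

Derivation:
Round 1 (k=17): L=60 R=111
Round 2 (k=20): L=111 R=143
Round 3 (k=41): L=143 R=129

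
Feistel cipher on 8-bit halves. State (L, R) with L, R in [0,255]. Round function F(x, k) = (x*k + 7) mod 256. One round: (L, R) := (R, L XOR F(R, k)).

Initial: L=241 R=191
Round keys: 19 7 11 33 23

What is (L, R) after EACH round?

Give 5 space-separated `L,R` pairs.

Round 1 (k=19): L=191 R=197
Round 2 (k=7): L=197 R=213
Round 3 (k=11): L=213 R=235
Round 4 (k=33): L=235 R=135
Round 5 (k=23): L=135 R=195

Answer: 191,197 197,213 213,235 235,135 135,195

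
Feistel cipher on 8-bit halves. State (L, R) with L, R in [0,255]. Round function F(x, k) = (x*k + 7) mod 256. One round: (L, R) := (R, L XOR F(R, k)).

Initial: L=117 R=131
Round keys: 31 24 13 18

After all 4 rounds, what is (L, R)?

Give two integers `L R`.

Answer: 226 247

Derivation:
Round 1 (k=31): L=131 R=145
Round 2 (k=24): L=145 R=28
Round 3 (k=13): L=28 R=226
Round 4 (k=18): L=226 R=247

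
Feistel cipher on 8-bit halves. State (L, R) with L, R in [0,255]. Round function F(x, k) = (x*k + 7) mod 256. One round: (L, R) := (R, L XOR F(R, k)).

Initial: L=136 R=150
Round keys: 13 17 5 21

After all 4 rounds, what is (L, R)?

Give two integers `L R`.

Answer: 204 81

Derivation:
Round 1 (k=13): L=150 R=45
Round 2 (k=17): L=45 R=146
Round 3 (k=5): L=146 R=204
Round 4 (k=21): L=204 R=81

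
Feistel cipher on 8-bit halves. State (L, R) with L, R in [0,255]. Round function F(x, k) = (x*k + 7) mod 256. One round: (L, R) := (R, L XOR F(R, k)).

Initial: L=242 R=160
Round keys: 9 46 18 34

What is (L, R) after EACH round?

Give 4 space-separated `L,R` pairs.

Round 1 (k=9): L=160 R=85
Round 2 (k=46): L=85 R=237
Round 3 (k=18): L=237 R=228
Round 4 (k=34): L=228 R=162

Answer: 160,85 85,237 237,228 228,162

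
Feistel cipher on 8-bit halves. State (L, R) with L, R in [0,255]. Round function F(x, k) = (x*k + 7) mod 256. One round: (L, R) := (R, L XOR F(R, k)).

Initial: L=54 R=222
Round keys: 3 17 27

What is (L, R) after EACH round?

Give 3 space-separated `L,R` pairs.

Round 1 (k=3): L=222 R=151
Round 2 (k=17): L=151 R=208
Round 3 (k=27): L=208 R=96

Answer: 222,151 151,208 208,96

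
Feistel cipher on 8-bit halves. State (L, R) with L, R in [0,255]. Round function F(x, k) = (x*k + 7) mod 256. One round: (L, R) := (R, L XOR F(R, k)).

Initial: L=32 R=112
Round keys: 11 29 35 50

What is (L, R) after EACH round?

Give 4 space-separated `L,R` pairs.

Round 1 (k=11): L=112 R=247
Round 2 (k=29): L=247 R=114
Round 3 (k=35): L=114 R=106
Round 4 (k=50): L=106 R=201

Answer: 112,247 247,114 114,106 106,201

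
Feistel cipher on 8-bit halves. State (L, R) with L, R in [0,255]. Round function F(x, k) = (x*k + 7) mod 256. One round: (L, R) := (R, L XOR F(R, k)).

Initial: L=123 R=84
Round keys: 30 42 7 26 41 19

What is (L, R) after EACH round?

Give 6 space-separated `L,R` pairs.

Answer: 84,164 164,187 187,128 128,188 188,163 163,156

Derivation:
Round 1 (k=30): L=84 R=164
Round 2 (k=42): L=164 R=187
Round 3 (k=7): L=187 R=128
Round 4 (k=26): L=128 R=188
Round 5 (k=41): L=188 R=163
Round 6 (k=19): L=163 R=156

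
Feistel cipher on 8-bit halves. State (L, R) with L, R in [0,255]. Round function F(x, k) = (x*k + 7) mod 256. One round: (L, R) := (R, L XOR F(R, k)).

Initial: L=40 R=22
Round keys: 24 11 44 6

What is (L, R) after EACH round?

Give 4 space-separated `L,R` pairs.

Answer: 22,63 63,170 170,0 0,173

Derivation:
Round 1 (k=24): L=22 R=63
Round 2 (k=11): L=63 R=170
Round 3 (k=44): L=170 R=0
Round 4 (k=6): L=0 R=173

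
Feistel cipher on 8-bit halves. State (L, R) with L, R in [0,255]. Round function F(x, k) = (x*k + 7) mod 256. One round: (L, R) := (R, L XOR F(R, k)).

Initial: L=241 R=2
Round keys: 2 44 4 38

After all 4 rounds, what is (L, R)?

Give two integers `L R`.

Answer: 1 208

Derivation:
Round 1 (k=2): L=2 R=250
Round 2 (k=44): L=250 R=253
Round 3 (k=4): L=253 R=1
Round 4 (k=38): L=1 R=208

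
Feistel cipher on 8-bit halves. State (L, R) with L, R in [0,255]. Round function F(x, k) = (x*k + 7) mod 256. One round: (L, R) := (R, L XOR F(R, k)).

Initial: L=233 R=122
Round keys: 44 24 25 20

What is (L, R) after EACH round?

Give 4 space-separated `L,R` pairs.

Round 1 (k=44): L=122 R=22
Round 2 (k=24): L=22 R=109
Round 3 (k=25): L=109 R=186
Round 4 (k=20): L=186 R=226

Answer: 122,22 22,109 109,186 186,226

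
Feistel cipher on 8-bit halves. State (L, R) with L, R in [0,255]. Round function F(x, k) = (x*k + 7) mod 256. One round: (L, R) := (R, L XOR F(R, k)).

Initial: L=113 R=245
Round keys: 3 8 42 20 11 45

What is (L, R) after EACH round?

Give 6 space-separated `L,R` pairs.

Round 1 (k=3): L=245 R=151
Round 2 (k=8): L=151 R=74
Round 3 (k=42): L=74 R=188
Round 4 (k=20): L=188 R=253
Round 5 (k=11): L=253 R=90
Round 6 (k=45): L=90 R=36

Answer: 245,151 151,74 74,188 188,253 253,90 90,36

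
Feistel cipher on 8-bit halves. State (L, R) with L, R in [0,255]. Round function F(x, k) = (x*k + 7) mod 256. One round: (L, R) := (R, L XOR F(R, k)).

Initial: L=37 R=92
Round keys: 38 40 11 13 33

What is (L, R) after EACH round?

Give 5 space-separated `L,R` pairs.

Round 1 (k=38): L=92 R=138
Round 2 (k=40): L=138 R=203
Round 3 (k=11): L=203 R=74
Round 4 (k=13): L=74 R=2
Round 5 (k=33): L=2 R=3

Answer: 92,138 138,203 203,74 74,2 2,3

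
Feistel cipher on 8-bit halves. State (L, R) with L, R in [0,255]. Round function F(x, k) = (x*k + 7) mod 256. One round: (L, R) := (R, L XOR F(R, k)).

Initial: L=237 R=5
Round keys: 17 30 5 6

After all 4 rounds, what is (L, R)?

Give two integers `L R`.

Round 1 (k=17): L=5 R=177
Round 2 (k=30): L=177 R=192
Round 3 (k=5): L=192 R=118
Round 4 (k=6): L=118 R=11

Answer: 118 11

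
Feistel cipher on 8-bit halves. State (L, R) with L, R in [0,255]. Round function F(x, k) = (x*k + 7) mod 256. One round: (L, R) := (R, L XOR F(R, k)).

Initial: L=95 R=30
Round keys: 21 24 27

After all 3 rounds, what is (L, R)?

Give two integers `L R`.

Round 1 (k=21): L=30 R=34
Round 2 (k=24): L=34 R=41
Round 3 (k=27): L=41 R=120

Answer: 41 120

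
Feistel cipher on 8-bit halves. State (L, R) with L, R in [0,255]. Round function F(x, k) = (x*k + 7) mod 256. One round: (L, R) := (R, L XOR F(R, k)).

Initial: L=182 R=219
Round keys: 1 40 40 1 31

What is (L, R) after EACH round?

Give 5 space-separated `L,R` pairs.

Answer: 219,84 84,252 252,51 51,198 198,50

Derivation:
Round 1 (k=1): L=219 R=84
Round 2 (k=40): L=84 R=252
Round 3 (k=40): L=252 R=51
Round 4 (k=1): L=51 R=198
Round 5 (k=31): L=198 R=50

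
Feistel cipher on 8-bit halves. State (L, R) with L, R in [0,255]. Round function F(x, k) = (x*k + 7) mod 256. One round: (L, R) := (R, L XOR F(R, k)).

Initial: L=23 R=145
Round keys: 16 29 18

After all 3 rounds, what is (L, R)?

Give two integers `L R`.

Answer: 150 147

Derivation:
Round 1 (k=16): L=145 R=0
Round 2 (k=29): L=0 R=150
Round 3 (k=18): L=150 R=147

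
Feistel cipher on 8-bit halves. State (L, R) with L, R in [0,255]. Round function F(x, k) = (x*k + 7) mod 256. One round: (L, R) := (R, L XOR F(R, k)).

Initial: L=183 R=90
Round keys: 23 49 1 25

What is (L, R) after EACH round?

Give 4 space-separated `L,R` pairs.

Answer: 90,170 170,203 203,120 120,116

Derivation:
Round 1 (k=23): L=90 R=170
Round 2 (k=49): L=170 R=203
Round 3 (k=1): L=203 R=120
Round 4 (k=25): L=120 R=116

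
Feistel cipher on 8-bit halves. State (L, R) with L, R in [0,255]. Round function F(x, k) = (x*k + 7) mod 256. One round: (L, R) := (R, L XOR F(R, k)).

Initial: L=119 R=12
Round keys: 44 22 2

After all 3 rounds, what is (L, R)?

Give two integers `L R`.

Round 1 (k=44): L=12 R=96
Round 2 (k=22): L=96 R=75
Round 3 (k=2): L=75 R=253

Answer: 75 253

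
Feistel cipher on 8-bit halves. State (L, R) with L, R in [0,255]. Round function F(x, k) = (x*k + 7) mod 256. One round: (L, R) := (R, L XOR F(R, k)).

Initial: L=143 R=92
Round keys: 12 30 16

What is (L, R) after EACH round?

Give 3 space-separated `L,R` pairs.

Round 1 (k=12): L=92 R=216
Round 2 (k=30): L=216 R=11
Round 3 (k=16): L=11 R=111

Answer: 92,216 216,11 11,111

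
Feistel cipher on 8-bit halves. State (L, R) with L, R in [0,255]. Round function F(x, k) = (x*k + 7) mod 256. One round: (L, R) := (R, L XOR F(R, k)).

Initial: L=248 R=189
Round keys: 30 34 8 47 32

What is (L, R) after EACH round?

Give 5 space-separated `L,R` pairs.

Round 1 (k=30): L=189 R=213
Round 2 (k=34): L=213 R=236
Round 3 (k=8): L=236 R=178
Round 4 (k=47): L=178 R=89
Round 5 (k=32): L=89 R=149

Answer: 189,213 213,236 236,178 178,89 89,149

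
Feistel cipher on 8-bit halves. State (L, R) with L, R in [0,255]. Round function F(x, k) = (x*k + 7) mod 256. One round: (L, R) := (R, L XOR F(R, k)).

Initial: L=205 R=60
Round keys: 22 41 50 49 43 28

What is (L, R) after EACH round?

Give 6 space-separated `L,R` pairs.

Round 1 (k=22): L=60 R=226
Round 2 (k=41): L=226 R=5
Round 3 (k=50): L=5 R=227
Round 4 (k=49): L=227 R=127
Round 5 (k=43): L=127 R=191
Round 6 (k=28): L=191 R=148

Answer: 60,226 226,5 5,227 227,127 127,191 191,148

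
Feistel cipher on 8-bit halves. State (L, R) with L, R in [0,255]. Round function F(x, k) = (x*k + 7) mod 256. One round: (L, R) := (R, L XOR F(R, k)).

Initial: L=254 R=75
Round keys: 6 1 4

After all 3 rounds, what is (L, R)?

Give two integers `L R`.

Answer: 117 236

Derivation:
Round 1 (k=6): L=75 R=55
Round 2 (k=1): L=55 R=117
Round 3 (k=4): L=117 R=236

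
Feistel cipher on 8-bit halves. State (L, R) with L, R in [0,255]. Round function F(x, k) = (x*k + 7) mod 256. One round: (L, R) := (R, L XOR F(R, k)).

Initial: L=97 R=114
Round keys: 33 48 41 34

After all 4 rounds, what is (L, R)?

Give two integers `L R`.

Answer: 156 74

Derivation:
Round 1 (k=33): L=114 R=216
Round 2 (k=48): L=216 R=245
Round 3 (k=41): L=245 R=156
Round 4 (k=34): L=156 R=74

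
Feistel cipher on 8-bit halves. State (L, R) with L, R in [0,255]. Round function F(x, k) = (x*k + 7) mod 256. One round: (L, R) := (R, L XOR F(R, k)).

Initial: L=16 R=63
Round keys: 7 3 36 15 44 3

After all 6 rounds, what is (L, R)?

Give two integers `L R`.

Round 1 (k=7): L=63 R=208
Round 2 (k=3): L=208 R=72
Round 3 (k=36): L=72 R=247
Round 4 (k=15): L=247 R=200
Round 5 (k=44): L=200 R=144
Round 6 (k=3): L=144 R=127

Answer: 144 127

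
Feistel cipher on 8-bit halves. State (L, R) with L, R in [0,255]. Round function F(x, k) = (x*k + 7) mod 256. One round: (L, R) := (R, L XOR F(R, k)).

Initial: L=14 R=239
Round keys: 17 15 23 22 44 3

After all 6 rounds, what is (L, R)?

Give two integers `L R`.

Answer: 204 234

Derivation:
Round 1 (k=17): L=239 R=232
Round 2 (k=15): L=232 R=112
Round 3 (k=23): L=112 R=255
Round 4 (k=22): L=255 R=129
Round 5 (k=44): L=129 R=204
Round 6 (k=3): L=204 R=234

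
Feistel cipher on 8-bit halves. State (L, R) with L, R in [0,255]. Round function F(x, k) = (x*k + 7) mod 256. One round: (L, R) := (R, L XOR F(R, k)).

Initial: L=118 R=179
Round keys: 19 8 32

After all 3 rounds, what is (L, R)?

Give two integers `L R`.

Answer: 132 161

Derivation:
Round 1 (k=19): L=179 R=38
Round 2 (k=8): L=38 R=132
Round 3 (k=32): L=132 R=161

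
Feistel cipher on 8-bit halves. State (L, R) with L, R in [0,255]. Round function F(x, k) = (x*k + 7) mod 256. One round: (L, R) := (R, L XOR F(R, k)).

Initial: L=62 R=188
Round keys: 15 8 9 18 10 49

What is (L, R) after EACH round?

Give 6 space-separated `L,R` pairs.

Answer: 188,53 53,19 19,135 135,150 150,100 100,189

Derivation:
Round 1 (k=15): L=188 R=53
Round 2 (k=8): L=53 R=19
Round 3 (k=9): L=19 R=135
Round 4 (k=18): L=135 R=150
Round 5 (k=10): L=150 R=100
Round 6 (k=49): L=100 R=189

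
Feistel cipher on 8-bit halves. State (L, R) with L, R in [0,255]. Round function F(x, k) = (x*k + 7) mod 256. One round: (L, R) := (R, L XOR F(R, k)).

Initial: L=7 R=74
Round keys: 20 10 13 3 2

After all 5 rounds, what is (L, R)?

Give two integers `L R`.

Round 1 (k=20): L=74 R=200
Round 2 (k=10): L=200 R=157
Round 3 (k=13): L=157 R=200
Round 4 (k=3): L=200 R=194
Round 5 (k=2): L=194 R=67

Answer: 194 67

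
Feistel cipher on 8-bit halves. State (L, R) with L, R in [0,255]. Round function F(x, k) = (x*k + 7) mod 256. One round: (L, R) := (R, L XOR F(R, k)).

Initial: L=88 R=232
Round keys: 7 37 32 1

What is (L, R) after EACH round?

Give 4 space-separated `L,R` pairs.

Round 1 (k=7): L=232 R=7
Round 2 (k=37): L=7 R=226
Round 3 (k=32): L=226 R=64
Round 4 (k=1): L=64 R=165

Answer: 232,7 7,226 226,64 64,165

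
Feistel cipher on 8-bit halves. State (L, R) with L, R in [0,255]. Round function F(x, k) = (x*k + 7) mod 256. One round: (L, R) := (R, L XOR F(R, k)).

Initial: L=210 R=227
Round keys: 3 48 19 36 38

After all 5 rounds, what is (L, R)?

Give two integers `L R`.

Round 1 (k=3): L=227 R=98
Round 2 (k=48): L=98 R=132
Round 3 (k=19): L=132 R=177
Round 4 (k=36): L=177 R=111
Round 5 (k=38): L=111 R=48

Answer: 111 48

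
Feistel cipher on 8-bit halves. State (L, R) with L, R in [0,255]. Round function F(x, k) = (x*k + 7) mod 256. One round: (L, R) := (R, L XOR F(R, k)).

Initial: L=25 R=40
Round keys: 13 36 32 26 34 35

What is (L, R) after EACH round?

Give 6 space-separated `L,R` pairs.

Round 1 (k=13): L=40 R=22
Round 2 (k=36): L=22 R=55
Round 3 (k=32): L=55 R=241
Round 4 (k=26): L=241 R=182
Round 5 (k=34): L=182 R=194
Round 6 (k=35): L=194 R=59

Answer: 40,22 22,55 55,241 241,182 182,194 194,59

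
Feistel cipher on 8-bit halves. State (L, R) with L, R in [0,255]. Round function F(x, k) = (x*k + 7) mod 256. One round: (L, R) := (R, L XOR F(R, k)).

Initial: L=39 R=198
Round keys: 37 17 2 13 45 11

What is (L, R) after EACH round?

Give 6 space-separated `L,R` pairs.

Round 1 (k=37): L=198 R=130
Round 2 (k=17): L=130 R=111
Round 3 (k=2): L=111 R=103
Round 4 (k=13): L=103 R=45
Round 5 (k=45): L=45 R=151
Round 6 (k=11): L=151 R=169

Answer: 198,130 130,111 111,103 103,45 45,151 151,169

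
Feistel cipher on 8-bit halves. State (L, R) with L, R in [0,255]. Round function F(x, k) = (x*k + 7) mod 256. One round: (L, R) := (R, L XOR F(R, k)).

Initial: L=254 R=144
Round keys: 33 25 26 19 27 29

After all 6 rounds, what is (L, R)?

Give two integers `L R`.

Answer: 52 242

Derivation:
Round 1 (k=33): L=144 R=105
Round 2 (k=25): L=105 R=216
Round 3 (k=26): L=216 R=158
Round 4 (k=19): L=158 R=25
Round 5 (k=27): L=25 R=52
Round 6 (k=29): L=52 R=242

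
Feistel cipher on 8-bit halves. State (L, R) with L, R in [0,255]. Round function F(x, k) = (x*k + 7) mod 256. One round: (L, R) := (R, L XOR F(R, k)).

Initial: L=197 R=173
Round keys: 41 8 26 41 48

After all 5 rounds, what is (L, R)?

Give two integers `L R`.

Round 1 (k=41): L=173 R=121
Round 2 (k=8): L=121 R=98
Round 3 (k=26): L=98 R=130
Round 4 (k=41): L=130 R=187
Round 5 (k=48): L=187 R=149

Answer: 187 149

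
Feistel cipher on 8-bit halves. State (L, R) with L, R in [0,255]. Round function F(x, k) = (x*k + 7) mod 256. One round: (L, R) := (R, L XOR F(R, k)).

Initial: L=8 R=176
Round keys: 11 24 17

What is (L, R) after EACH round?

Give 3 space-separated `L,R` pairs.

Answer: 176,159 159,95 95,201

Derivation:
Round 1 (k=11): L=176 R=159
Round 2 (k=24): L=159 R=95
Round 3 (k=17): L=95 R=201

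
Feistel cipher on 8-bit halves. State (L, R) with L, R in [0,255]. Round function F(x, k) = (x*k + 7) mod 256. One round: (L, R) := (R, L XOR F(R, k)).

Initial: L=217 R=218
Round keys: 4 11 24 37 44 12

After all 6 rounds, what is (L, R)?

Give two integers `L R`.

Answer: 194 24

Derivation:
Round 1 (k=4): L=218 R=182
Round 2 (k=11): L=182 R=3
Round 3 (k=24): L=3 R=249
Round 4 (k=37): L=249 R=7
Round 5 (k=44): L=7 R=194
Round 6 (k=12): L=194 R=24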